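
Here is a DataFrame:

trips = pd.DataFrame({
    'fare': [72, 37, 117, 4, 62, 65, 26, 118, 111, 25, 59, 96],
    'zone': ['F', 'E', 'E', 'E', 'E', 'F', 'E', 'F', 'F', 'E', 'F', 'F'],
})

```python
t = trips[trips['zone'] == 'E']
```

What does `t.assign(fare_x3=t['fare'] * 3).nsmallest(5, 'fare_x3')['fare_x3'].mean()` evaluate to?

92.4

filter rows where zone == 'E':
   fare zone
1    37    E
2   117    E
3     4    E
4    62    E
6    26    E
9    25    E
add column fare_x3 = t['fare'] * 3:
   fare zone  fare_x3
1    37    E      111
2   117    E      351
3     4    E       12
4    62    E      186
6    26    E       78
9    25    E       75
take 5 rows with smallest fare_x3:
   fare zone  fare_x3
3     4    E       12
9    25    E       75
6    26    E       78
1    37    E      111
4    62    E      186
So mean() = 92.4.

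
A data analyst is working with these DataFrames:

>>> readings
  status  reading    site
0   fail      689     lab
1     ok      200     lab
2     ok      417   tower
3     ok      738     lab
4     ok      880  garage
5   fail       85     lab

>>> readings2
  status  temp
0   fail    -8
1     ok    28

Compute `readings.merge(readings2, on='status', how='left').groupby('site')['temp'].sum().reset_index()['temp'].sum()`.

96

merge on 'status' (how='left') → 6 rows:
  status  reading    site  temp
0   fail      689     lab    -8
1     ok      200     lab    28
2     ok      417   tower    28
3     ok      738     lab    28
4     ok      880  garage    28
5   fail       85     lab    -8
group by site, sum of temp:
site
garage    28
lab       40
tower     28
Name: temp, dtype: int64
reset_index():
     site  temp
0  garage    28
1     lab    40
2   tower    28
The sum of column 'temp' is 96.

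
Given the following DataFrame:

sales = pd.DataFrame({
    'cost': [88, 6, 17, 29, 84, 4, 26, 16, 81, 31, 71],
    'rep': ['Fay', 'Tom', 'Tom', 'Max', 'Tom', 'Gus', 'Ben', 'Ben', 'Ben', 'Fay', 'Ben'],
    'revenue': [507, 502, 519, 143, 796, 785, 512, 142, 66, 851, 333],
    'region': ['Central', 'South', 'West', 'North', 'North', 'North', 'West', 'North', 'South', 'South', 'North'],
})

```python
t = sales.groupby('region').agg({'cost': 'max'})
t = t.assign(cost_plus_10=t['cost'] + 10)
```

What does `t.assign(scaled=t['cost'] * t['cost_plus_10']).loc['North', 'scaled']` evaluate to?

group by region, max of cost:
         cost
region       
Central    88
North      84
South      81
West       26
add column cost_plus_10 = t['cost'] + 10:
         cost  cost_plus_10
region                     
Central    88            98
North      84            94
South      81            91
West       26            36
add column scaled = t['cost'] * t['cost_plus_10']:
         cost  cost_plus_10  scaled
region                             
Central    88            98    8624
North      84            94    7896
South      81            91    7371
West       26            36     936
Reading off the value at row 'North', column 'scaled', we get 7896.

7896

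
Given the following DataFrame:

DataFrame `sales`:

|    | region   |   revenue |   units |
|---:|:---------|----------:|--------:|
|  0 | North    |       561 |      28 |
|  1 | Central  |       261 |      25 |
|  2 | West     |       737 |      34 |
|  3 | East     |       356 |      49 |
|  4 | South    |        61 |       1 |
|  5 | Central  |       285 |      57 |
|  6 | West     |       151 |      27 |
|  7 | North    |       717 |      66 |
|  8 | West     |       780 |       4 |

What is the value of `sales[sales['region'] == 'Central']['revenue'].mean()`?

273.0

filter rows where region == 'Central':
    region  revenue  units
1  Central      261     25
5  Central      285     57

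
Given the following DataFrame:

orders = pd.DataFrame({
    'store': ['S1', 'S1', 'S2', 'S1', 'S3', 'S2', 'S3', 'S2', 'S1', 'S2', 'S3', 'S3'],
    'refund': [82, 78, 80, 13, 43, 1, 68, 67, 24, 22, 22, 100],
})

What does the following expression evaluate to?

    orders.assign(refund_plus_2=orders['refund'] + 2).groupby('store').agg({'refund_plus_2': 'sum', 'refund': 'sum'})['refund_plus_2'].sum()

624

add column refund_plus_2 = orders['refund'] + 2:
   store  refund  refund_plus_2
0     S1      82             84
1     S1      78             80
2     S2      80             82
3     S1      13             15
4     S3      43             45
5     S2       1              3
6     S3      68             70
7     S2      67             69
8     S1      24             26
9     S2      22             24
10    S3      22             24
11    S3     100            102
group by store: sum(refund_plus_2), sum(refund):
       refund_plus_2  refund
store                       
S1               205     197
S2               178     170
S3               241     233
Then the sum of column 'refund_plus_2': 624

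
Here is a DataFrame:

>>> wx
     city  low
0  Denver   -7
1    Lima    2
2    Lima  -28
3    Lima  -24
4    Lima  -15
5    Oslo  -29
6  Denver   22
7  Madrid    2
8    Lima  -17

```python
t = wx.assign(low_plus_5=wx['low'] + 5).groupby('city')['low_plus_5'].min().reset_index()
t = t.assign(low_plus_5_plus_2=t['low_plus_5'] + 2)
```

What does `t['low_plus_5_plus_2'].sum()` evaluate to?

-34

add column low_plus_5 = wx['low'] + 5:
     city  low  low_plus_5
0  Denver   -7          -2
1    Lima    2           7
2    Lima  -28         -23
3    Lima  -24         -19
4    Lima  -15         -10
5    Oslo  -29         -24
6  Denver   22          27
7  Madrid    2           7
8    Lima  -17         -12
group by city, min of low_plus_5:
city
Denver    -2
Lima     -23
Madrid     7
Oslo     -24
Name: low_plus_5, dtype: int64
reset_index():
     city  low_plus_5
0  Denver          -2
1    Lima         -23
2  Madrid           7
3    Oslo         -24
add column low_plus_5_plus_2 = t['low_plus_5'] + 2:
     city  low_plus_5  low_plus_5_plus_2
0  Denver          -2                  0
1    Lima         -23                -21
2  Madrid           7                  9
3    Oslo         -24                -22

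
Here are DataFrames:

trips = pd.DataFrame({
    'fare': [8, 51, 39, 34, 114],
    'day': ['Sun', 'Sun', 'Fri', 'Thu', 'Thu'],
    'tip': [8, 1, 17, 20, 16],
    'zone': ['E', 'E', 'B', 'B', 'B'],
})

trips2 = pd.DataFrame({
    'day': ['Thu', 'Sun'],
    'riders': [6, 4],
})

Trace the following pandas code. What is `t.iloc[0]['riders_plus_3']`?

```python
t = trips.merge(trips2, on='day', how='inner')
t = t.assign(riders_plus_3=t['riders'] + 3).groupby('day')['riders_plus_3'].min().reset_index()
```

merge on 'day' (how='inner') → 4 rows:
   fare  day  tip zone  riders
0     8  Sun    8    E       4
1    51  Sun    1    E       4
2    34  Thu   20    B       6
3   114  Thu   16    B       6
add column riders_plus_3 = t['riders'] + 3:
   fare  day  tip zone  riders  riders_plus_3
0     8  Sun    8    E       4              7
1    51  Sun    1    E       4              7
2    34  Thu   20    B       6              9
3   114  Thu   16    B       6              9
group by day, min of riders_plus_3:
day
Sun    7
Thu    9
Name: riders_plus_3, dtype: int64
reset_index():
   day  riders_plus_3
0  Sun              7
1  Thu              9
value at position 0, column 'riders_plus_3' → 7

7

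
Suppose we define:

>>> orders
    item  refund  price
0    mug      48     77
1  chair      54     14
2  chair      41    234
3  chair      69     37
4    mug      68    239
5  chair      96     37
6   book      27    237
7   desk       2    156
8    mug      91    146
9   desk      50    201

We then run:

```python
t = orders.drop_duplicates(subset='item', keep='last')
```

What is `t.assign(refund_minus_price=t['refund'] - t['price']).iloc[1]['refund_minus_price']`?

drop duplicate item (keep=last):
    item  refund  price
5  chair      96     37
6   book      27    237
8    mug      91    146
9   desk      50    201
add column refund_minus_price = t['refund'] - t['price']:
    item  refund  price  refund_minus_price
5  chair      96     37                  59
6   book      27    237                -210
8    mug      91    146                 -55
9   desk      50    201                -151
Then the value at position 1, column 'refund_minus_price': -210

-210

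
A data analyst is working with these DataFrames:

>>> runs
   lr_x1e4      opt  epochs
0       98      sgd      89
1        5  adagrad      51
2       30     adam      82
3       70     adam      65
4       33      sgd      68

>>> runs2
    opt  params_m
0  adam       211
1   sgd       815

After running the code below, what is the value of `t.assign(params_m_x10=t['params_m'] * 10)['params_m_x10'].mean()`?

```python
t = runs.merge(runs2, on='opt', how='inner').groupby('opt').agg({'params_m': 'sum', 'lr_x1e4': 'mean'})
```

10260.0

merge on 'opt' (how='inner') → 4 rows:
   lr_x1e4   opt  epochs  params_m
0       98   sgd      89       815
1       30  adam      82       211
2       70  adam      65       211
3       33   sgd      68       815
group by opt: sum(params_m), mean(lr_x1e4):
      params_m  lr_x1e4
opt                    
adam       422     50.0
sgd       1630     65.5
add column params_m_x10 = t['params_m'] * 10:
      params_m  lr_x1e4  params_m_x10
opt                                  
adam       422     50.0          4220
sgd       1630     65.5         16300
Taking the mean of column 'params_m_x10' gives 10260.0.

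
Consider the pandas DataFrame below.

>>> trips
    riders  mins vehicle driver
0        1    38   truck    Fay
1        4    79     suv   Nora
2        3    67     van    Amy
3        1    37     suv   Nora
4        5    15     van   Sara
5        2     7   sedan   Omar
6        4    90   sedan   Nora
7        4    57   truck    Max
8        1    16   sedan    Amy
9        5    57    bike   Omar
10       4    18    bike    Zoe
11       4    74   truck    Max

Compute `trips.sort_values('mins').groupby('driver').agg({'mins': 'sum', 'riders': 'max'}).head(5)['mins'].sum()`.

522

sort by mins:
    riders  mins vehicle driver
5        2     7   sedan   Omar
4        5    15     van   Sara
8        1    16   sedan    Amy
10       4    18    bike    Zoe
3        1    37     suv   Nora
0        1    38   truck    Fay
7        4    57   truck    Max
9        5    57    bike   Omar
2        3    67     van    Amy
11       4    74   truck    Max
1        4    79     suv   Nora
6        4    90   sedan   Nora
group by driver: sum(mins), max(riders):
        mins  riders
driver              
Amy       83       3
Fay       38       1
Max      131       4
Nora     206       4
Omar      64       5
Sara      15       5
Zoe       18       4
take first 5 rows:
        mins  riders
driver              
Amy       83       3
Fay       38       1
Max      131       4
Nora     206       4
Omar      64       5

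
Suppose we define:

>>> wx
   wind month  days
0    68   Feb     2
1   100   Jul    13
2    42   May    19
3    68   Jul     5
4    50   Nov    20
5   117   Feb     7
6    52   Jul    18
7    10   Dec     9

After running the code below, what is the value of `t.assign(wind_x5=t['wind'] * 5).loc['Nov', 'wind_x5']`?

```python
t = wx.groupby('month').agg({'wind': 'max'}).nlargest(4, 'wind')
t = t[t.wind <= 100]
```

250

group by month, max of wind:
       wind
month      
Dec      10
Feb     117
Jul     100
May      42
Nov      50
take 4 rows with largest wind:
       wind
month      
Feb     117
Jul     100
Nov      50
May      42
filter rows where wind <= 100:
       wind
month      
Jul     100
Nov      50
May      42
add column wind_x5 = t['wind'] * 5:
       wind  wind_x5
month               
Jul     100      500
Nov      50      250
May      42      210
value at row 'Nov', column 'wind_x5' → 250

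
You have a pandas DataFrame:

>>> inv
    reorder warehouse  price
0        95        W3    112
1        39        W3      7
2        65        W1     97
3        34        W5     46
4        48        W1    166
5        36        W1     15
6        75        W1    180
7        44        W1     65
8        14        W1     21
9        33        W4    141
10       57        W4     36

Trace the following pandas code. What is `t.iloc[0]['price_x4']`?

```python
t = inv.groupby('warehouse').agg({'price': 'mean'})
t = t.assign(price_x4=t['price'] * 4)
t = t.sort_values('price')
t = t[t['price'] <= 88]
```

184.0

group by warehouse, mean of price:
               price
warehouse           
W1         90.666667
W3         59.500000
W4         88.500000
W5         46.000000
add column price_x4 = t['price'] * 4:
               price    price_x4
warehouse                       
W1         90.666667  362.666667
W3         59.500000  238.000000
W4         88.500000  354.000000
W5         46.000000  184.000000
sort by price:
               price    price_x4
warehouse                       
W5         46.000000  184.000000
W3         59.500000  238.000000
W4         88.500000  354.000000
W1         90.666667  362.666667
filter rows where price <= 88:
           price  price_x4
warehouse                 
W5          46.0     184.0
W3          59.5     238.0
Then the value at position 0, column 'price_x4': 184.0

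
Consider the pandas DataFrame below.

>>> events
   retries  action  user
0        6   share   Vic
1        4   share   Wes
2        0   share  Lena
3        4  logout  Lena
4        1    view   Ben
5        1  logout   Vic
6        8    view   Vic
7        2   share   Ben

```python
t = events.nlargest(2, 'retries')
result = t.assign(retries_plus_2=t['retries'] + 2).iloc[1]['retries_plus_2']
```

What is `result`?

take 2 rows with largest retries:
   retries action user
6        8   view  Vic
0        6  share  Vic
add column retries_plus_2 = t['retries'] + 2:
   retries action user  retries_plus_2
6        8   view  Vic              10
0        6  share  Vic               8

8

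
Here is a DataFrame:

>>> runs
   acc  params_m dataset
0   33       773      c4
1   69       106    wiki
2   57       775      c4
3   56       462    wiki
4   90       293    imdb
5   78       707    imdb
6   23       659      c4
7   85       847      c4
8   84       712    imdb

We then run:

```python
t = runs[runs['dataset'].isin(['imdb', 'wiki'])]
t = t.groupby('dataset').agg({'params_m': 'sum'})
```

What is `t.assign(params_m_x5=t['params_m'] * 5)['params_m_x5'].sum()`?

11400

filter rows where dataset in ['imdb', 'wiki']:
   acc  params_m dataset
1   69       106    wiki
3   56       462    wiki
4   90       293    imdb
5   78       707    imdb
8   84       712    imdb
group by dataset, sum of params_m:
         params_m
dataset          
imdb         1712
wiki          568
add column params_m_x5 = t['params_m'] * 5:
         params_m  params_m_x5
dataset                       
imdb         1712         8560
wiki          568         2840
Hence 11400.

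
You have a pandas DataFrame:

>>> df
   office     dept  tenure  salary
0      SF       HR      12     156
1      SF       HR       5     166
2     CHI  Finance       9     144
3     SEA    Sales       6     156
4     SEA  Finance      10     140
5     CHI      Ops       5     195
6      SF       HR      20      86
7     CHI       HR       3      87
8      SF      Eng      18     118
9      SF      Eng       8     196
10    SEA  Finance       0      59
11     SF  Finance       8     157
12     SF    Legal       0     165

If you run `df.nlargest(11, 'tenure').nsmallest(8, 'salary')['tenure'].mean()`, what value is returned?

take 11 rows with largest tenure:
   office     dept  tenure  salary
6      SF       HR      20      86
8      SF      Eng      18     118
0      SF       HR      12     156
4     SEA  Finance      10     140
2     CHI  Finance       9     144
9      SF      Eng       8     196
11     SF  Finance       8     157
3     SEA    Sales       6     156
1      SF       HR       5     166
5     CHI      Ops       5     195
7     CHI       HR       3      87
take 8 rows with smallest salary:
   office     dept  tenure  salary
6      SF       HR      20      86
7     CHI       HR       3      87
8      SF      Eng      18     118
4     SEA  Finance      10     140
2     CHI  Finance       9     144
0      SF       HR      12     156
3     SEA    Sales       6     156
11     SF  Finance       8     157
Finally, mean of column 'tenure' = 10.75.

10.75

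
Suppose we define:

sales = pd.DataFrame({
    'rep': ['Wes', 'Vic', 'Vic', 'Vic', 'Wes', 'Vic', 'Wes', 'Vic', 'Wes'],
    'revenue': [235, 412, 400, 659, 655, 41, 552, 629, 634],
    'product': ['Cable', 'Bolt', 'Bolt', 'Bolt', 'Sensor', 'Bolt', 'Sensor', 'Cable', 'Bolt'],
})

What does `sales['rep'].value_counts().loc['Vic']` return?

value_counts of rep:
rep
Vic    5
Wes    4
Name: count, dtype: int64
Then the value at index 'Vic': 5

5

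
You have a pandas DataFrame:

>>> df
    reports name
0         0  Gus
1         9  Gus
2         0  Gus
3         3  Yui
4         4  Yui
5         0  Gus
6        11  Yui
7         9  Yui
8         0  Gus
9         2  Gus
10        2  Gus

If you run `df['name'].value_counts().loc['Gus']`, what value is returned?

value_counts of name:
name
Gus    7
Yui    4
Name: count, dtype: int64

7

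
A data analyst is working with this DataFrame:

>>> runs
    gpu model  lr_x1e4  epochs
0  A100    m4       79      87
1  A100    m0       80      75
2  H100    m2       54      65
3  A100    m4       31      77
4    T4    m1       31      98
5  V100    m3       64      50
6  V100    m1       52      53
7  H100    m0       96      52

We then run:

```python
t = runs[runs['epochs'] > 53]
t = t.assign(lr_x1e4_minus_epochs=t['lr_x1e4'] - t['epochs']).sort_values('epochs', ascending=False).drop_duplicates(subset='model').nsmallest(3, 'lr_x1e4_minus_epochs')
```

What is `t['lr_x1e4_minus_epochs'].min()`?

-67

filter rows where epochs > 53:
    gpu model  lr_x1e4  epochs
0  A100    m4       79      87
1  A100    m0       80      75
2  H100    m2       54      65
3  A100    m4       31      77
4    T4    m1       31      98
add column lr_x1e4_minus_epochs = t['lr_x1e4'] - t['epochs']:
    gpu model  lr_x1e4  epochs  lr_x1e4_minus_epochs
0  A100    m4       79      87                    -8
1  A100    m0       80      75                     5
2  H100    m2       54      65                   -11
3  A100    m4       31      77                   -46
4    T4    m1       31      98                   -67
sort by epochs descending:
    gpu model  lr_x1e4  epochs  lr_x1e4_minus_epochs
4    T4    m1       31      98                   -67
0  A100    m4       79      87                    -8
3  A100    m4       31      77                   -46
1  A100    m0       80      75                     5
2  H100    m2       54      65                   -11
drop duplicate model (keep=first):
    gpu model  lr_x1e4  epochs  lr_x1e4_minus_epochs
4    T4    m1       31      98                   -67
0  A100    m4       79      87                    -8
1  A100    m0       80      75                     5
2  H100    m2       54      65                   -11
take 3 rows with smallest lr_x1e4_minus_epochs:
    gpu model  lr_x1e4  epochs  lr_x1e4_minus_epochs
4    T4    m1       31      98                   -67
2  H100    m2       54      65                   -11
0  A100    m4       79      87                    -8
min of column 'lr_x1e4_minus_epochs' → -67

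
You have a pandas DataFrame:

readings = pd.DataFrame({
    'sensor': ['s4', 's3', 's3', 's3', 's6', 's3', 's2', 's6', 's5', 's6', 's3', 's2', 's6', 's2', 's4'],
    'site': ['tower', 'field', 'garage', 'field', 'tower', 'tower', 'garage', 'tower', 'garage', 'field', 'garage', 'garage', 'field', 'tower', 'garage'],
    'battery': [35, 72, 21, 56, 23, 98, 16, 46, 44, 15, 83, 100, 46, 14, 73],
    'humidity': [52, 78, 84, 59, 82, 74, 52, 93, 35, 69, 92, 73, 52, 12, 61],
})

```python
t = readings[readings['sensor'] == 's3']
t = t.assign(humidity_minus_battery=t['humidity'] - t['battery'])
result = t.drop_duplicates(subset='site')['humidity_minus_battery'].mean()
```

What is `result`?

filter rows where sensor == 's3':
   sensor    site  battery  humidity
1      s3   field       72        78
2      s3  garage       21        84
3      s3   field       56        59
5      s3   tower       98        74
10     s3  garage       83        92
add column humidity_minus_battery = t['humidity'] - t['battery']:
   sensor    site  battery  humidity  humidity_minus_battery
1      s3   field       72        78                       6
2      s3  garage       21        84                      63
3      s3   field       56        59                       3
5      s3   tower       98        74                     -24
10     s3  garage       83        92                       9
drop duplicate site (keep=first):
  sensor    site  battery  humidity  humidity_minus_battery
1     s3   field       72        78                       6
2     s3  garage       21        84                      63
5     s3   tower       98        74                     -24
Then the mean of column 'humidity_minus_battery': 15.0

15.0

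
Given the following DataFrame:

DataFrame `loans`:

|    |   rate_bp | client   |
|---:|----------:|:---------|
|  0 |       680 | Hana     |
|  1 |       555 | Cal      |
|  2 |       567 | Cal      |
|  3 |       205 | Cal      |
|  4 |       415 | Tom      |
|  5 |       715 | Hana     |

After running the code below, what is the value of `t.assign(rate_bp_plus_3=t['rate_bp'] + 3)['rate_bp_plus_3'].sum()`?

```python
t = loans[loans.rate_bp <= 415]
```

filter rows where rate_bp <= 415:
   rate_bp client
3      205    Cal
4      415    Tom
add column rate_bp_plus_3 = t['rate_bp'] + 3:
   rate_bp client  rate_bp_plus_3
3      205    Cal             208
4      415    Tom             418
Reading off the sum of column 'rate_bp_plus_3', we get 626.

626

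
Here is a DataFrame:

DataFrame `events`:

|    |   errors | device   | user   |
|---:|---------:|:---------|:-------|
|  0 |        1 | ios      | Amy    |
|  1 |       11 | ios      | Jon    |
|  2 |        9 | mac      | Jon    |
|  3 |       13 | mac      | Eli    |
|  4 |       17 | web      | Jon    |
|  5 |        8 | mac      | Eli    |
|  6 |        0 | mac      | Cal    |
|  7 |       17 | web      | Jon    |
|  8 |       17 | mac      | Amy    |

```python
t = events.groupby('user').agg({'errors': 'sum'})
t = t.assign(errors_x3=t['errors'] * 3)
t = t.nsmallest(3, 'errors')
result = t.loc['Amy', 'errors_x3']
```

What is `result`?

54

group by user, sum of errors:
      errors
user        
Amy       18
Cal        0
Eli       21
Jon       54
add column errors_x3 = t['errors'] * 3:
      errors  errors_x3
user                   
Amy       18         54
Cal        0          0
Eli       21         63
Jon       54        162
take 3 rows with smallest errors:
      errors  errors_x3
user                   
Cal        0          0
Amy       18         54
Eli       21         63
Then the value at row 'Amy', column 'errors_x3': 54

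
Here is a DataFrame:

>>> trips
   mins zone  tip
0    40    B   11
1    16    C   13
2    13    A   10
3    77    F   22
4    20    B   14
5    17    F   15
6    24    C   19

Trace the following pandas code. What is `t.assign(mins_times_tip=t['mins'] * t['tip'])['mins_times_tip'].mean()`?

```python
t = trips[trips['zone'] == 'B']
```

filter rows where zone == 'B':
   mins zone  tip
0    40    B   11
4    20    B   14
add column mins_times_tip = t['mins'] * t['tip']:
   mins zone  tip  mins_times_tip
0    40    B   11             440
4    20    B   14             280

360.0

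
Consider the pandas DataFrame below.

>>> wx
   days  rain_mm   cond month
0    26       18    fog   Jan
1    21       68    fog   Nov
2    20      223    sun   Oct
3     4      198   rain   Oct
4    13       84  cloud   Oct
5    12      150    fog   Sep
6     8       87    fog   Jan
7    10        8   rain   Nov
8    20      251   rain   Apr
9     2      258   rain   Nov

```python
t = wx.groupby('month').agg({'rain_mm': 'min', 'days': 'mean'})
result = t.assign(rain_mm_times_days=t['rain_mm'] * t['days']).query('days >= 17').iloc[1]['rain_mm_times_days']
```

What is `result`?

306.0

group by month: min(rain_mm), mean(days):
       rain_mm       days
month                    
Apr        251  20.000000
Jan         18  17.000000
Nov          8  11.000000
Oct         84  12.333333
Sep        150  12.000000
add column rain_mm_times_days = t['rain_mm'] * t['days']:
       rain_mm       days  rain_mm_times_days
month                                        
Apr        251  20.000000              5020.0
Jan         18  17.000000               306.0
Nov          8  11.000000                88.0
Oct         84  12.333333              1036.0
Sep        150  12.000000              1800.0
filter rows where days >= 17:
       rain_mm  days  rain_mm_times_days
month                                   
Apr        251  20.0              5020.0
Jan         18  17.0               306.0
value at position 1, column 'rain_mm_times_days' → 306.0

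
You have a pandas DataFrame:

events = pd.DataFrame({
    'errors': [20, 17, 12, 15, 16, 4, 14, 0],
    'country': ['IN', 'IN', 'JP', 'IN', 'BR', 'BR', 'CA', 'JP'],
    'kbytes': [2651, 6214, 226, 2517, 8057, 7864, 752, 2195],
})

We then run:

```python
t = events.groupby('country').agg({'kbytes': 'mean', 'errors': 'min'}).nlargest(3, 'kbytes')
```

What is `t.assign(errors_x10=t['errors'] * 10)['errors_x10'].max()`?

150

group by country: mean(kbytes), min(errors):
         kbytes  errors
country                
BR       7960.5       4
CA        752.0      14
IN       3794.0      15
JP       1210.5       0
take 3 rows with largest kbytes:
         kbytes  errors
country                
BR       7960.5       4
IN       3794.0      15
JP       1210.5       0
add column errors_x10 = t['errors'] * 10:
         kbytes  errors  errors_x10
country                            
BR       7960.5       4          40
IN       3794.0      15         150
JP       1210.5       0           0
Hence 150.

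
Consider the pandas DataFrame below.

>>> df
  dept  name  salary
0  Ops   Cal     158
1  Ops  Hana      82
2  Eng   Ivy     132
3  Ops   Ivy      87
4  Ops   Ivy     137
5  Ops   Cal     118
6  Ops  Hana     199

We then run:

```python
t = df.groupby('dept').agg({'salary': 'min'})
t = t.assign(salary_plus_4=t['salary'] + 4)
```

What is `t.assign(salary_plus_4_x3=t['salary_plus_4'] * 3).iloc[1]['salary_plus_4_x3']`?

group by dept, min of salary:
      salary
dept        
Eng      132
Ops       82
add column salary_plus_4 = t['salary'] + 4:
      salary  salary_plus_4
dept                       
Eng      132            136
Ops       82             86
add column salary_plus_4_x3 = t['salary_plus_4'] * 3:
      salary  salary_plus_4  salary_plus_4_x3
dept                                         
Eng      132            136               408
Ops       82             86               258
Reading off the value at position 1, column 'salary_plus_4_x3', we get 258.

258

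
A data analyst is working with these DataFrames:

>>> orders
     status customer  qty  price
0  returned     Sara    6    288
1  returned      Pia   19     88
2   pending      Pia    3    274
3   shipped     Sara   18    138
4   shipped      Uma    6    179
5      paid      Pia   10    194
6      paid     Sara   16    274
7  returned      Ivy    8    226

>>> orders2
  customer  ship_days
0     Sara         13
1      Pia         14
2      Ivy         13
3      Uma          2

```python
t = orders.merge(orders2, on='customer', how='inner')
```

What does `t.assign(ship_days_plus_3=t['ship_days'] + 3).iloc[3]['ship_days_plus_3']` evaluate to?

16

merge on 'customer' (how='inner') → 8 rows:
     status customer  qty  price  ship_days
0  returned     Sara    6    288         13
1  returned      Pia   19     88         14
2   pending      Pia    3    274         14
3   shipped     Sara   18    138         13
4   shipped      Uma    6    179          2
5      paid      Pia   10    194         14
6      paid     Sara   16    274         13
7  returned      Ivy    8    226         13
add column ship_days_plus_3 = t['ship_days'] + 3:
     status customer  qty  price  ship_days  ship_days_plus_3
0  returned     Sara    6    288         13                16
1  returned      Pia   19     88         14                17
2   pending      Pia    3    274         14                17
3   shipped     Sara   18    138         13                16
4   shipped      Uma    6    179          2                 5
5      paid      Pia   10    194         14                17
6      paid     Sara   16    274         13                16
7  returned      Ivy    8    226         13                16
value at position 3, column 'ship_days_plus_3' → 16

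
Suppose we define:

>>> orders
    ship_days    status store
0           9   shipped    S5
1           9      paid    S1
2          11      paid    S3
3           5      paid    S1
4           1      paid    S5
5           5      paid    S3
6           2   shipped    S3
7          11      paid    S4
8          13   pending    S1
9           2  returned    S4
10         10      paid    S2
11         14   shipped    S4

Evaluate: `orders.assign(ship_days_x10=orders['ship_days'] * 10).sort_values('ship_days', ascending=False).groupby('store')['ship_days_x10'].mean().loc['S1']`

add column ship_days_x10 = orders['ship_days'] * 10:
    ship_days    status store  ship_days_x10
0           9   shipped    S5             90
1           9      paid    S1             90
2          11      paid    S3            110
3           5      paid    S1             50
4           1      paid    S5             10
5           5      paid    S3             50
6           2   shipped    S3             20
7          11      paid    S4            110
8          13   pending    S1            130
9           2  returned    S4             20
10         10      paid    S2            100
11         14   shipped    S4            140
sort by ship_days descending:
    ship_days    status store  ship_days_x10
11         14   shipped    S4            140
8          13   pending    S1            130
2          11      paid    S3            110
7          11      paid    S4            110
10         10      paid    S2            100
0           9   shipped    S5             90
1           9      paid    S1             90
3           5      paid    S1             50
5           5      paid    S3             50
6           2   shipped    S3             20
9           2  returned    S4             20
4           1      paid    S5             10
group by store, mean of ship_days_x10:
store
S1     90.0
S2    100.0
S3     60.0
S4     90.0
S5     50.0
Name: ship_days_x10, dtype: float64
Hence 90.0.

90.0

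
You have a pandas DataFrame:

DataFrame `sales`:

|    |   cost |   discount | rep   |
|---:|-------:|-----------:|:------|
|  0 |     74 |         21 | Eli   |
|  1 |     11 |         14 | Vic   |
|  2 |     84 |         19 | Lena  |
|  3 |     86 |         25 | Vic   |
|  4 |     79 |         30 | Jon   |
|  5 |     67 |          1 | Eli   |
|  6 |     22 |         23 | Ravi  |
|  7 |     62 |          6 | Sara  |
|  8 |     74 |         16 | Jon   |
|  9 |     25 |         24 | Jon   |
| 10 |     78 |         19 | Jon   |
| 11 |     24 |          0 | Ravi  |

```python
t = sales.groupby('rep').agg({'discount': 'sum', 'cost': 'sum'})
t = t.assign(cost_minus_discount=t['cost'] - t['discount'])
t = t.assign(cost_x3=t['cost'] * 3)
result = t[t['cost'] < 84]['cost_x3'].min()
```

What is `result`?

138

group by rep: sum(discount), sum(cost):
      discount  cost
rep                 
Eli         22   141
Jon         89   256
Lena        19    84
Ravi        23    46
Sara         6    62
Vic         39    97
add column cost_minus_discount = t['cost'] - t['discount']:
      discount  cost  cost_minus_discount
rep                                      
Eli         22   141                  119
Jon         89   256                  167
Lena        19    84                   65
Ravi        23    46                   23
Sara         6    62                   56
Vic         39    97                   58
add column cost_x3 = t['cost'] * 3:
      discount  cost  cost_minus_discount  cost_x3
rep                                               
Eli         22   141                  119      423
Jon         89   256                  167      768
Lena        19    84                   65      252
Ravi        23    46                   23      138
Sara         6    62                   56      186
Vic         39    97                   58      291
filter rows where cost < 84:
      discount  cost  cost_minus_discount  cost_x3
rep                                               
Ravi        23    46                   23      138
Sara         6    62                   56      186
Reading off the min of column 'cost_x3', we get 138.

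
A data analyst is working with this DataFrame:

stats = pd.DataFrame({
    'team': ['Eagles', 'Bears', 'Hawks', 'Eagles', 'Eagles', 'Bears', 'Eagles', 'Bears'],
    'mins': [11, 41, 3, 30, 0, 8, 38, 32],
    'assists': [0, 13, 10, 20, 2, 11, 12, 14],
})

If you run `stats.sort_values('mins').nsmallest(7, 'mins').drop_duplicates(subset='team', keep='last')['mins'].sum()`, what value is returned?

sort by mins:
     team  mins  assists
4  Eagles     0        2
2   Hawks     3       10
5   Bears     8       11
0  Eagles    11        0
3  Eagles    30       20
7   Bears    32       14
6  Eagles    38       12
1   Bears    41       13
take 7 rows with smallest mins:
     team  mins  assists
4  Eagles     0        2
2   Hawks     3       10
5   Bears     8       11
0  Eagles    11        0
3  Eagles    30       20
7   Bears    32       14
6  Eagles    38       12
drop duplicate team (keep=last):
     team  mins  assists
2   Hawks     3       10
7   Bears    32       14
6  Eagles    38       12
Hence 73.

73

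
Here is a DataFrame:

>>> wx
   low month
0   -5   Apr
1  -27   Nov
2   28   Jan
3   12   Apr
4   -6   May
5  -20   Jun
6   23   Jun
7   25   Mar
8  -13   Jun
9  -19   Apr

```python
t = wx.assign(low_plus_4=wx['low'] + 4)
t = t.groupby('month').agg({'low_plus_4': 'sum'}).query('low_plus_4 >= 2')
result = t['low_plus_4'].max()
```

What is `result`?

32

add column low_plus_4 = wx['low'] + 4:
   low month  low_plus_4
0   -5   Apr          -1
1  -27   Nov         -23
2   28   Jan          32
3   12   Apr          16
4   -6   May          -2
5  -20   Jun         -16
6   23   Jun          27
7   25   Mar          29
8  -13   Jun          -9
9  -19   Apr         -15
group by month, sum of low_plus_4:
       low_plus_4
month            
Apr             0
Jan            32
Jun             2
Mar            29
May            -2
Nov           -23
filter rows where low_plus_4 >= 2:
       low_plus_4
month            
Jan            32
Jun             2
Mar            29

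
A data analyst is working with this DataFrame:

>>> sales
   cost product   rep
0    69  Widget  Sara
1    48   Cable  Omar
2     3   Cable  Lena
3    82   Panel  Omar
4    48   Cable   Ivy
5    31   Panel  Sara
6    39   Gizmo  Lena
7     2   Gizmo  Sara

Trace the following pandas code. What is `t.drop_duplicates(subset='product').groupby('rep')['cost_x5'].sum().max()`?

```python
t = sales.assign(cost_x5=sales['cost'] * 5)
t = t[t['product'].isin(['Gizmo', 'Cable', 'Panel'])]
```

650

add column cost_x5 = sales['cost'] * 5:
   cost product   rep  cost_x5
0    69  Widget  Sara      345
1    48   Cable  Omar      240
2     3   Cable  Lena       15
3    82   Panel  Omar      410
4    48   Cable   Ivy      240
5    31   Panel  Sara      155
6    39   Gizmo  Lena      195
7     2   Gizmo  Sara       10
filter rows where product in ['Gizmo', 'Cable', 'Panel']:
   cost product   rep  cost_x5
1    48   Cable  Omar      240
2     3   Cable  Lena       15
3    82   Panel  Omar      410
4    48   Cable   Ivy      240
5    31   Panel  Sara      155
6    39   Gizmo  Lena      195
7     2   Gizmo  Sara       10
drop duplicate product (keep=first):
   cost product   rep  cost_x5
1    48   Cable  Omar      240
3    82   Panel  Omar      410
6    39   Gizmo  Lena      195
group by rep, sum of cost_x5:
rep
Lena    195
Omar    650
Name: cost_x5, dtype: int64
max of the resulting series → 650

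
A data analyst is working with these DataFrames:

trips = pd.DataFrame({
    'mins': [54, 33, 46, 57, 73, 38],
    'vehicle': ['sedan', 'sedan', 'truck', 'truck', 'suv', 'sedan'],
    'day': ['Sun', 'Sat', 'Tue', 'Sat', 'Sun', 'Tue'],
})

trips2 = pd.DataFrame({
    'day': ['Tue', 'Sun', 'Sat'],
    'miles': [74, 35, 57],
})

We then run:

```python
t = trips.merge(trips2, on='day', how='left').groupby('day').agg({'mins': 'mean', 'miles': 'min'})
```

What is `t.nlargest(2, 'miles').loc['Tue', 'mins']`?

merge on 'day' (how='left') → 6 rows:
   mins vehicle  day  miles
0    54   sedan  Sun     35
1    33   sedan  Sat     57
2    46   truck  Tue     74
3    57   truck  Sat     57
4    73     suv  Sun     35
5    38   sedan  Tue     74
group by day: mean(mins), min(miles):
     mins  miles
day             
Sat  45.0     57
Sun  63.5     35
Tue  42.0     74
take 2 rows with largest miles:
     mins  miles
day             
Tue  42.0     74
Sat  45.0     57
Then the value at row 'Tue', column 'mins': 42.0

42.0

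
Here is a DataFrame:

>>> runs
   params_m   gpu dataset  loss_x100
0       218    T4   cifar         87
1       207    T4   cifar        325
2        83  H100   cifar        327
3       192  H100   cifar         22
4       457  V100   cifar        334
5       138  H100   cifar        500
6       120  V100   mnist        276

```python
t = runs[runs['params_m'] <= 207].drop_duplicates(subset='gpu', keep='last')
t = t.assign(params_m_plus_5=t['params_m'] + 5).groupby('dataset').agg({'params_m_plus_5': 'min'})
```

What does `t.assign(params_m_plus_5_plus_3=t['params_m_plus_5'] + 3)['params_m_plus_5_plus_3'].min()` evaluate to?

128

filter rows where params_m <= 207:
   params_m   gpu dataset  loss_x100
1       207    T4   cifar        325
2        83  H100   cifar        327
3       192  H100   cifar         22
5       138  H100   cifar        500
6       120  V100   mnist        276
drop duplicate gpu (keep=last):
   params_m   gpu dataset  loss_x100
1       207    T4   cifar        325
5       138  H100   cifar        500
6       120  V100   mnist        276
add column params_m_plus_5 = t['params_m'] + 5:
   params_m   gpu dataset  loss_x100  params_m_plus_5
1       207    T4   cifar        325              212
5       138  H100   cifar        500              143
6       120  V100   mnist        276              125
group by dataset, min of params_m_plus_5:
         params_m_plus_5
dataset                 
cifar                143
mnist                125
add column params_m_plus_5_plus_3 = t['params_m_plus_5'] + 3:
         params_m_plus_5  params_m_plus_5_plus_3
dataset                                         
cifar                143                     146
mnist                125                     128
Reading off the min of column 'params_m_plus_5_plus_3', we get 128.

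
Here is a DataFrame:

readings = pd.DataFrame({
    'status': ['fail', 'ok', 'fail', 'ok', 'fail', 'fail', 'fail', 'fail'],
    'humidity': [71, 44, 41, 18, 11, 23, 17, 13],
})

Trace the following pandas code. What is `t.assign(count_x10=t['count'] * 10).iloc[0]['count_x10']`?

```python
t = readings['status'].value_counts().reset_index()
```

60

value_counts of status:
status
fail    6
ok      2
Name: count, dtype: int64
reset_index():
  status  count
0   fail      6
1     ok      2
add column count_x10 = t['count'] * 10:
  status  count  count_x10
0   fail      6         60
1     ok      2         20
The value at position 0, column 'count_x10' is 60.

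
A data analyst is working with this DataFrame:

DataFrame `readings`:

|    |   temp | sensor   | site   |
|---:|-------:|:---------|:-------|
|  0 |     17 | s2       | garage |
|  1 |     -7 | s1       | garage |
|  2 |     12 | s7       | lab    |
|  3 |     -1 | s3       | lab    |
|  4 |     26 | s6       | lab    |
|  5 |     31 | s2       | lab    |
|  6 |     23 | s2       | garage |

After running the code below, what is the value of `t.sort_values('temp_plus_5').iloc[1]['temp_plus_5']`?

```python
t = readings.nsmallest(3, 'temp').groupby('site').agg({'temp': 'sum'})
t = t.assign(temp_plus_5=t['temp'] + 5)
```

16

take 3 rows with smallest temp:
   temp sensor    site
1    -7     s1  garage
3    -1     s3     lab
2    12     s7     lab
group by site, sum of temp:
        temp
site        
garage    -7
lab       11
add column temp_plus_5 = t['temp'] + 5:
        temp  temp_plus_5
site                     
garage    -7           -2
lab       11           16
sort by temp_plus_5:
        temp  temp_plus_5
site                     
garage    -7           -2
lab       11           16
Then the value at position 1, column 'temp_plus_5': 16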